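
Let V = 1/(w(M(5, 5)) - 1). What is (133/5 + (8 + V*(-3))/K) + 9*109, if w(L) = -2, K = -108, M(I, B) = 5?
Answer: 60451/60 ≈ 1007.5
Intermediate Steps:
V = -⅓ (V = 1/(-2 - 1) = 1/(-3) = -⅓ ≈ -0.33333)
(133/5 + (8 + V*(-3))/K) + 9*109 = (133/5 + (8 - ⅓*(-3))/(-108)) + 9*109 = (133*(⅕) + (8 + 1)*(-1/108)) + 981 = (133/5 + 9*(-1/108)) + 981 = (133/5 - 1/12) + 981 = 1591/60 + 981 = 60451/60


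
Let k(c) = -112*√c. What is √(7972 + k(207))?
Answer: 2*√(1993 - 84*√23) ≈ 79.753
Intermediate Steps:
√(7972 + k(207)) = √(7972 - 336*√23)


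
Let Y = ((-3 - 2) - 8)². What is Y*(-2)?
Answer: -338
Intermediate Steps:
Y = 169 (Y = (-5 - 8)² = (-13)² = 169)
Y*(-2) = 169*(-2) = -338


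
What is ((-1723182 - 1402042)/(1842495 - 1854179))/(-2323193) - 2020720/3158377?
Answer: -13715168053622522/21432893985599881 ≈ -0.63991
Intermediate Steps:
((-1723182 - 1402042)/(1842495 - 1854179))/(-2323193) - 2020720/3158377 = -3125224/(-11684)*(-1/2323193) - 2020720*1/3158377 = -3125224*(-1/11684)*(-1/2323193) - 2020720/3158377 = (781306/2921)*(-1/2323193) - 2020720/3158377 = -781306/6786046753 - 2020720/3158377 = -13715168053622522/21432893985599881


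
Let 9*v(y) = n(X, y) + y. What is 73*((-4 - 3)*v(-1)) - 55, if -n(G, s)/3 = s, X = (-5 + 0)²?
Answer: -1517/9 ≈ -168.56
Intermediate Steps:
X = 25 (X = (-5)² = 25)
n(G, s) = -3*s
v(y) = -2*y/9 (v(y) = (-3*y + y)/9 = (-2*y)/9 = -2*y/9)
73*((-4 - 3)*v(-1)) - 55 = 73*((-4 - 3)*(-2/9*(-1))) - 55 = 73*(-7*2/9) - 55 = 73*(-14/9) - 55 = -1022/9 - 55 = -1517/9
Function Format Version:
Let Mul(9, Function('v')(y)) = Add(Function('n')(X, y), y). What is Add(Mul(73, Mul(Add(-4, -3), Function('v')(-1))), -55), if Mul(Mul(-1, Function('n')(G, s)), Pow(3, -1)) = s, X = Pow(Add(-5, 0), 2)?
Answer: Rational(-1517, 9) ≈ -168.56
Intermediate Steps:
X = 25 (X = Pow(-5, 2) = 25)
Function('n')(G, s) = Mul(-3, s)
Function('v')(y) = Mul(Rational(-2, 9), y) (Function('v')(y) = Mul(Rational(1, 9), Add(Mul(-3, y), y)) = Mul(Rational(1, 9), Mul(-2, y)) = Mul(Rational(-2, 9), y))
Add(Mul(73, Mul(Add(-4, -3), Function('v')(-1))), -55) = Add(Mul(73, Mul(Add(-4, -3), Mul(Rational(-2, 9), -1))), -55) = Add(Mul(73, Mul(-7, Rational(2, 9))), -55) = Add(Mul(73, Rational(-14, 9)), -55) = Add(Rational(-1022, 9), -55) = Rational(-1517, 9)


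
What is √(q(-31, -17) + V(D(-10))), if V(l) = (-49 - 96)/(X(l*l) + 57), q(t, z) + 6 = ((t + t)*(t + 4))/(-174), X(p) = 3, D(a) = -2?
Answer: I*√546099/174 ≈ 4.247*I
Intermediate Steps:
q(t, z) = -6 - t*(4 + t)/87 (q(t, z) = -6 + ((t + t)*(t + 4))/(-174) = -6 + ((2*t)*(4 + t))*(-1/174) = -6 + (2*t*(4 + t))*(-1/174) = -6 - t*(4 + t)/87)
V(l) = -29/12 (V(l) = (-49 - 96)/(3 + 57) = -145/60 = -145*1/60 = -29/12)
√(q(-31, -17) + V(D(-10))) = √((-6 - 4/87*(-31) - 1/87*(-31)²) - 29/12) = √((-6 + 124/87 - 1/87*961) - 29/12) = √((-6 + 124/87 - 961/87) - 29/12) = √(-453/29 - 29/12) = √(-6277/348) = I*√546099/174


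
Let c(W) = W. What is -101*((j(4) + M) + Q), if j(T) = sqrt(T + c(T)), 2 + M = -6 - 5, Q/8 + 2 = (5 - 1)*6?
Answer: -16463 - 202*sqrt(2) ≈ -16749.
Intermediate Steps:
Q = 176 (Q = -16 + 8*((5 - 1)*6) = -16 + 8*(4*6) = -16 + 8*24 = -16 + 192 = 176)
M = -13 (M = -2 + (-6 - 5) = -2 - 11 = -13)
j(T) = sqrt(2)*sqrt(T) (j(T) = sqrt(T + T) = sqrt(2*T) = sqrt(2)*sqrt(T))
-101*((j(4) + M) + Q) = -101*((sqrt(2)*sqrt(4) - 13) + 176) = -101*((sqrt(2)*2 - 13) + 176) = -101*((2*sqrt(2) - 13) + 176) = -101*((-13 + 2*sqrt(2)) + 176) = -101*(163 + 2*sqrt(2)) = -16463 - 202*sqrt(2)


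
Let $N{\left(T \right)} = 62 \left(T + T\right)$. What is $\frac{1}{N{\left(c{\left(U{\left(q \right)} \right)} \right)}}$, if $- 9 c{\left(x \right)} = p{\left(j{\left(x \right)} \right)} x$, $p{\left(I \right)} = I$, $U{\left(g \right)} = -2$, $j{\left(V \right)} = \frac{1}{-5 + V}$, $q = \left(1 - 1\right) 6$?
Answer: $- \frac{63}{248} \approx -0.25403$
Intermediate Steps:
$q = 0$ ($q = 0 \cdot 6 = 0$)
$c{\left(x \right)} = - \frac{x}{9 \left(-5 + x\right)}$ ($c{\left(x \right)} = - \frac{\frac{1}{-5 + x} x}{9} = - \frac{x \frac{1}{-5 + x}}{9} = - \frac{x}{9 \left(-5 + x\right)}$)
$N{\left(T \right)} = 124 T$ ($N{\left(T \right)} = 62 \cdot 2 T = 124 T$)
$\frac{1}{N{\left(c{\left(U{\left(q \right)} \right)} \right)}} = \frac{1}{124 \left(\left(-1\right) \left(-2\right) \frac{1}{-45 + 9 \left(-2\right)}\right)} = \frac{1}{124 \left(\left(-1\right) \left(-2\right) \frac{1}{-45 - 18}\right)} = \frac{1}{124 \left(\left(-1\right) \left(-2\right) \frac{1}{-63}\right)} = \frac{1}{124 \left(\left(-1\right) \left(-2\right) \left(- \frac{1}{63}\right)\right)} = \frac{1}{124 \left(- \frac{2}{63}\right)} = \frac{1}{- \frac{248}{63}} = - \frac{63}{248}$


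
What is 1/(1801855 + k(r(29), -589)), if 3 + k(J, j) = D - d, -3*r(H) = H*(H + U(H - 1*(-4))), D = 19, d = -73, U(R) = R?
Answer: 1/1801944 ≈ 5.5496e-7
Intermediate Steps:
r(H) = -H*(4 + 2*H)/3 (r(H) = -H*(H + (H - 1*(-4)))/3 = -H*(H + (H + 4))/3 = -H*(H + (4 + H))/3 = -H*(4 + 2*H)/3)
k(J, j) = 89 (k(J, j) = -3 + (19 - 1*(-73)) = -3 + (19 + 73) = -3 + 92 = 89)
1/(1801855 + k(r(29), -589)) = 1/(1801855 + 89) = 1/1801944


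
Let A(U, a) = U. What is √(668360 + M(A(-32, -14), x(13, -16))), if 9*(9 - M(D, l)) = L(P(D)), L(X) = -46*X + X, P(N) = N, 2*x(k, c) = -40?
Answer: √668209 ≈ 817.44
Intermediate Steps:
x(k, c) = -20 (x(k, c) = (½)*(-40) = -20)
L(X) = -45*X
M(D, l) = 9 + 5*D (M(D, l) = 9 - (-5)*D = 9 + 5*D)
√(668360 + M(A(-32, -14), x(13, -16))) = √(668360 + (9 + 5*(-32))) = √(668360 + (9 - 160)) = √(668360 - 151) = √668209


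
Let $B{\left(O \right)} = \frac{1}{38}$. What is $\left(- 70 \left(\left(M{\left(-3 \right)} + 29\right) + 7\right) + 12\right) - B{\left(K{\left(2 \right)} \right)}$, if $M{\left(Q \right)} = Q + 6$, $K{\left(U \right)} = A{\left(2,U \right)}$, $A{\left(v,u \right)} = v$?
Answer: $- \frac{103285}{38} \approx -2718.0$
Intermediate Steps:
$K{\left(U \right)} = 2$
$M{\left(Q \right)} = 6 + Q$
$B{\left(O \right)} = \frac{1}{38}$
$\left(- 70 \left(\left(M{\left(-3 \right)} + 29\right) + 7\right) + 12\right) - B{\left(K{\left(2 \right)} \right)} = \left(- 70 \left(\left(\left(6 - 3\right) + 29\right) + 7\right) + 12\right) - \frac{1}{38} = \left(- 70 \left(\left(3 + 29\right) + 7\right) + 12\right) - \frac{1}{38} = \left(- 70 \left(32 + 7\right) + 12\right) - \frac{1}{38} = \left(\left(-70\right) 39 + 12\right) - \frac{1}{38} = \left(-2730 + 12\right) - \frac{1}{38} = -2718 - \frac{1}{38} = - \frac{103285}{38}$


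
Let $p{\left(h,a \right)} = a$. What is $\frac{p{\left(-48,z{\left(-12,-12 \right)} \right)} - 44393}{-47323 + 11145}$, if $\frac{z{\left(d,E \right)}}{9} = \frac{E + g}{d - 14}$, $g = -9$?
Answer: $\frac{1154029}{940628} \approx 1.2269$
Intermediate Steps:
$z{\left(d,E \right)} = \frac{9 \left(-9 + E\right)}{-14 + d}$ ($z{\left(d,E \right)} = 9 \frac{E - 9}{d - 14} = 9 \frac{-9 + E}{-14 + d} = \frac{9 \left(-9 + E\right)}{-14 + d}$)
$\frac{p{\left(-48,z{\left(-12,-12 \right)} \right)} - 44393}{-47323 + 11145} = \frac{\frac{9 \left(-9 - 12\right)}{-14 - 12} - 44393}{-47323 + 11145} = \frac{9 \frac{1}{-26} \left(-21\right) - 44393}{-36178} = \left(9 \left(- \frac{1}{26}\right) \left(-21\right) - 44393\right) \left(- \frac{1}{36178}\right) = \left(\frac{189}{26} - 44393\right) \left(- \frac{1}{36178}\right) = \left(- \frac{1154029}{26}\right) \left(- \frac{1}{36178}\right) = \frac{1154029}{940628}$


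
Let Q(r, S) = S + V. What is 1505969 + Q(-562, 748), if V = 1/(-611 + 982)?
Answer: 558992008/371 ≈ 1.5067e+6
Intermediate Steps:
V = 1/371 ≈ 0.0026954
Q(r, S) = 1/371 + S (Q(r, S) = S + 1/371 = 1/371 + S)
1505969 + Q(-562, 748) = 1505969 + (1/371 + 748) = 1505969 + 277509/371 = 558992008/371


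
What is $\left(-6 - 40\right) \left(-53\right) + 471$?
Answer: $2909$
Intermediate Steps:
$\left(-6 - 40\right) \left(-53\right) + 471 = \left(-46\right) \left(-53\right) + 471 = 2438 + 471 = 2909$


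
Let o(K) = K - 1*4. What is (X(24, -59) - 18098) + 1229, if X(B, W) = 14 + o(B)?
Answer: -16835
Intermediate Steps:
o(K) = -4 + K (o(K) = K - 4 = -4 + K)
X(B, W) = 10 + B (X(B, W) = 14 + (-4 + B) = 10 + B)
(X(24, -59) - 18098) + 1229 = ((10 + 24) - 18098) + 1229 = (34 - 18098) + 1229 = -18064 + 1229 = -16835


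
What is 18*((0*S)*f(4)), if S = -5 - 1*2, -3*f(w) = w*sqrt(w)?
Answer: 0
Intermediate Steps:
f(w) = -w**(3/2)/3 (f(w) = -w*sqrt(w)/3 = -w**(3/2)/3)
S = -7 (S = -5 - 2 = -7)
18*((0*S)*f(4)) = 18*((0*(-7))*(-4**(3/2)/3)) = 18*(0*(-1/3*8)) = 18*(0*(-8/3)) = 18*0 = 0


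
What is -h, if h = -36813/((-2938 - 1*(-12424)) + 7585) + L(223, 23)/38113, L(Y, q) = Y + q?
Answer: 1398854403/650627023 ≈ 2.1500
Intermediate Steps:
h = -1398854403/650627023 (h = -36813/((-2938 - 1*(-12424)) + 7585) + (223 + 23)/38113 = -36813/((-2938 + 12424) + 7585) + 246*(1/38113) = -36813/(9486 + 7585) + 246/38113 = -36813/17071 + 246/38113 = -1398854403/650627023 ≈ -2.1500)
-h = -1*(-1398854403/650627023) = 1398854403/650627023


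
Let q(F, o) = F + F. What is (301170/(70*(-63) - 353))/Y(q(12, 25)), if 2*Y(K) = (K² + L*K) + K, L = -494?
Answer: 50195/4467694 ≈ 0.011235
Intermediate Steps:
q(F, o) = 2*F
Y(K) = K²/2 - 493*K/2 (Y(K) = ((K² - 494*K) + K)/2 = (K² - 493*K)/2 = K²/2 - 493*K/2)
(301170/(70*(-63) - 353))/Y(q(12, 25)) = (301170/(70*(-63) - 353))/(((2*12)*(-493 + 2*12)/2)) = (301170/(-4410 - 353))/(((½)*24*(-493 + 24))) = (301170/(-4763))/(((½)*24*(-469))) = (301170*(-1/4763))/(-5628) = -301170/4763*(-1/5628) = 50195/4467694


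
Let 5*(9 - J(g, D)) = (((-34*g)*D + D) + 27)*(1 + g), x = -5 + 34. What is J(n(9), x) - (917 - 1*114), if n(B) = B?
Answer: 16842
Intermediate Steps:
x = 29
J(g, D) = 9 - (1 + g)*(27 + D - 34*D*g)/5 (J(g, D) = 9 - (((-34*g)*D + D) + 27)*(1 + g)/5 = 9 - ((-34*D*g + D) + 27)*(1 + g)/5 = 9 - ((D - 34*D*g) + 27)*(1 + g)/5 = 9 - (27 + D - 34*D*g)*(1 + g)/5 = 9 - (1 + g)*(27 + D - 34*D*g)/5)
J(n(9), x) - (917 - 1*114) = (18/5 - 27/5*9 - ⅕*29 + (33/5)*29*9 + (34/5)*29*9²) - (917 - 1*114) = (18/5 - 243/5 - 29/5 + 8613/5 + (34/5)*29*81) - (917 - 114) = (18/5 - 243/5 - 29/5 + 8613/5 + 79866/5) - 1*803 = 17645 - 803 = 16842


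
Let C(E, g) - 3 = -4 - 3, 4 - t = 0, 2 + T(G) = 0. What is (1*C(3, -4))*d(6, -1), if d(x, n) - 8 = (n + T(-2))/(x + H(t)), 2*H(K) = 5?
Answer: -520/17 ≈ -30.588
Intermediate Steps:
T(G) = -2 (T(G) = -2 + 0 = -2)
t = 4 (t = 4 - 1*0 = 4 + 0 = 4)
C(E, g) = -4 (C(E, g) = 3 + (-4 - 3) = 3 - 7 = -4)
H(K) = 5/2 (H(K) = (½)*5 = 5/2)
d(x, n) = 8 + (-2 + n)/(5/2 + x) (d(x, n) = 8 + (n - 2)/(x + 5/2) = 8 + (-2 + n)/(5/2 + x))
(1*C(3, -4))*d(6, -1) = (1*(-4))*(2*(18 - 1 + 8*6)/(5 + 2*6)) = -8*(18 - 1 + 48)/(5 + 12) = -8*65/17 = -4*130/17 = -520/17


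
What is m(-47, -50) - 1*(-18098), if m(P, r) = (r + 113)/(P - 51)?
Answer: 253363/14 ≈ 18097.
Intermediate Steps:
m(P, r) = (113 + r)/(-51 + P)
m(-47, -50) - 1*(-18098) = (113 - 50)/(-51 - 47) - 1*(-18098) = 63/(-98) + 18098 = -1/98*63 + 18098 = -9/14 + 18098 = 253363/14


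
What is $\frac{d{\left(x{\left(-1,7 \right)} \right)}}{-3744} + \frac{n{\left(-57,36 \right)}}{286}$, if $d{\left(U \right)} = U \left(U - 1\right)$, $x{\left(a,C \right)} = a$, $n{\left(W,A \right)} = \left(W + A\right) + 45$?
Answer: $\frac{1717}{20592} \approx 0.083382$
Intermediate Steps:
$n{\left(W,A \right)} = 45 + A + W$ ($n{\left(W,A \right)} = \left(A + W\right) + 45 = 45 + A + W$)
$d{\left(U \right)} = U \left(-1 + U\right)$
$\frac{d{\left(x{\left(-1,7 \right)} \right)}}{-3744} + \frac{n{\left(-57,36 \right)}}{286} = \frac{\left(-1\right) \left(-1 - 1\right)}{-3744} + \frac{45 + 36 - 57}{286} = \left(-1\right) \left(-2\right) \left(- \frac{1}{3744}\right) + 24 \cdot \frac{1}{286} = 2 \left(- \frac{1}{3744}\right) + \frac{12}{143} = - \frac{1}{1872} + \frac{12}{143} = \frac{1717}{20592}$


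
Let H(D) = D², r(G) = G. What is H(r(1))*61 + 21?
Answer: 82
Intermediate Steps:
H(r(1))*61 + 21 = 1²*61 + 21 = 1*61 + 21 = 61 + 21 = 82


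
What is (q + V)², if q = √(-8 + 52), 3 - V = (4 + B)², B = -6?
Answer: 45 - 4*√11 ≈ 31.733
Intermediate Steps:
V = -1 (V = 3 - (4 - 6)² = 3 - 1*(-2)² = 3 - 1*4 = 3 - 4 = -1)
q = 2*√11 (q = √44 = 2*√11 ≈ 6.6332)
(q + V)² = (2*√11 - 1)² = (-1 + 2*√11)²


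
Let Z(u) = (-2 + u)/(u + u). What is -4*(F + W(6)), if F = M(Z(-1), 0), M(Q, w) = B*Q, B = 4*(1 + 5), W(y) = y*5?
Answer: -264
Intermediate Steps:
W(y) = 5*y
B = 24 (B = 4*6 = 24)
Z(u) = (-2 + u)/(2*u) (Z(u) = (-2 + u)/((2*u)) = (-2 + u)*(1/(2*u)) = (-2 + u)/(2*u))
M(Q, w) = 24*Q
F = 36 (F = 24*((½)*(-2 - 1)/(-1)) = 24*((½)*(-1)*(-3)) = 24*(3/2) = 36)
-4*(F + W(6)) = -4*(36 + 5*6) = -4*(36 + 30) = -4*66 = -264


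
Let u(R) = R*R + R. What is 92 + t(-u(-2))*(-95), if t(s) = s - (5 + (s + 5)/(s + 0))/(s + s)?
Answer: 1591/8 ≈ 198.88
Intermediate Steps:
u(R) = R + R² (u(R) = R² + R = R + R²)
t(s) = s - (5 + (5 + s)/s)/(2*s)
92 + t(-u(-2))*(-95) = 92 + (-(-2)*(1 - 2) - 3*1/(2*(1 - 2)) - 5*1/(4*(1 - 2)²)/2)*(-95) = 92 + (-(-2)*(-1) - 3/((-(-2)*(-1))) - 5/(2*(-(-2)*(-1))²))*(-95) = 92 + (-1*2 - 3/((-1*2)) - 5/(2*(-1*2)²))*(-95) = 92 + (-2 - 3/(-2) - 5/2/(-2)²)*(-95) = 92 + (-2 - 3*(-½) - 5/2*¼)*(-95) = 92 + (-2 + 3/2 - 5/8)*(-95) = 92 - 9/8*(-95) = 92 + 855/8 = 1591/8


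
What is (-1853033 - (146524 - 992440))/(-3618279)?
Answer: 1007117/3618279 ≈ 0.27834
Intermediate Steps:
(-1853033 - (146524 - 992440))/(-3618279) = (-1853033 - 1*(-845916))*(-1/3618279) = (-1853033 + 845916)*(-1/3618279) = -1007117*(-1/3618279) = 1007117/3618279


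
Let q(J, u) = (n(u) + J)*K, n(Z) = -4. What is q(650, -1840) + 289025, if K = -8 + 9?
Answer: 289671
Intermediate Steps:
K = 1
q(J, u) = -4 + J (q(J, u) = (-4 + J)*1 = -4 + J)
q(650, -1840) + 289025 = (-4 + 650) + 289025 = 646 + 289025 = 289671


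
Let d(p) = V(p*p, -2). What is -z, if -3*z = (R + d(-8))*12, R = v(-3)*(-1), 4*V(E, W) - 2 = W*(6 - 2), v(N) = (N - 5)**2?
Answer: -262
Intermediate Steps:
v(N) = (-5 + N)**2
V(E, W) = 1/2 + W (V(E, W) = 1/2 + (W*(6 - 2))/4 = 1/2 + (W*4)/4 = 1/2 + (4*W)/4 = 1/2 + W)
d(p) = -3/2 (d(p) = 1/2 - 2 = -3/2)
R = -64 (R = (-5 - 3)**2*(-1) = (-8)**2*(-1) = 64*(-1) = -64)
z = 262 (z = -(-64 - 3/2)*12/3 = -(-131)*12/6 = -1/3*(-786) = 262)
-z = -1*262 = -262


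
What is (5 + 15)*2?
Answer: 40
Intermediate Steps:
(5 + 15)*2 = 20*2 = 40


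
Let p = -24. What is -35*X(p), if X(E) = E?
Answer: 840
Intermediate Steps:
-35*X(p) = -35*(-24) = 840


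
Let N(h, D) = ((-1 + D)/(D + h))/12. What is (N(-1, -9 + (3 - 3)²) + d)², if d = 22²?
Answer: 33744481/144 ≈ 2.3434e+5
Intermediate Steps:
N(h, D) = (-1 + D)/(12*(D + h)) (N(h, D) = ((-1 + D)/(D + h))*(1/12) = (-1 + D)/(12*(D + h)))
d = 484
(N(-1, -9 + (3 - 3)²) + d)² = ((-1 + (-9 + (3 - 3)²))/(12*((-9 + (3 - 3)²) - 1)) + 484)² = ((-1 + (-9 + 0²))/(12*((-9 + 0²) - 1)) + 484)² = ((-1 + (-9 + 0))/(12*((-9 + 0) - 1)) + 484)² = ((-1 - 9)/(12*(-9 - 1)) + 484)² = ((1/12)*(-10)/(-10) + 484)² = ((1/12)*(-⅒)*(-10) + 484)² = (1/12 + 484)² = (5809/12)² = 33744481/144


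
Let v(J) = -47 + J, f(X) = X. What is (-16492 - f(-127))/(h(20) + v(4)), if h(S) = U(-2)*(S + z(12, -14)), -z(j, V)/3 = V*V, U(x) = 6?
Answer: 16365/3451 ≈ 4.7421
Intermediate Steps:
z(j, V) = -3*V**2 (z(j, V) = -3*V*V = -3*V**2)
h(S) = -3528 + 6*S (h(S) = 6*(S - 3*(-14)**2) = 6*(S - 3*196) = 6*(S - 588) = 6*(-588 + S) = -3528 + 6*S)
(-16492 - f(-127))/(h(20) + v(4)) = (-16492 - 1*(-127))/((-3528 + 6*20) + (-47 + 4)) = (-16492 + 127)/((-3528 + 120) - 43) = -16365/(-3408 - 43) = -16365/(-3451) = -16365*(-1/3451) = 16365/3451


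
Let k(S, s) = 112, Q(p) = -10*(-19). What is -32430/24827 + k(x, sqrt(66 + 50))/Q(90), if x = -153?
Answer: -1690538/2358565 ≈ -0.71677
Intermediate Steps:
Q(p) = 190
-32430/24827 + k(x, sqrt(66 + 50))/Q(90) = -32430/24827 + 112/190 = -32430*1/24827 + 112*(1/190) = -32430/24827 + 56/95 = -1690538/2358565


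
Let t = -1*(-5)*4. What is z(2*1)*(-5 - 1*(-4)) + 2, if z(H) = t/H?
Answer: -8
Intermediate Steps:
t = 20 (t = 5*4 = 20)
z(H) = 20/H
z(2*1)*(-5 - 1*(-4)) + 2 = (20/((2*1)))*(-5 - 1*(-4)) + 2 = (20/2)*(-5 + 4) + 2 = (20*(½))*(-1) + 2 = 10*(-1) + 2 = -10 + 2 = -8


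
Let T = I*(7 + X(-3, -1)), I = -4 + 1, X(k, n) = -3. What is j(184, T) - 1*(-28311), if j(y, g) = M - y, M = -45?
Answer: 28082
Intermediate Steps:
I = -3
T = -12 (T = -3*(7 - 3) = -3*4 = -12)
j(y, g) = -45 - y
j(184, T) - 1*(-28311) = (-45 - 1*184) - 1*(-28311) = (-45 - 184) + 28311 = -229 + 28311 = 28082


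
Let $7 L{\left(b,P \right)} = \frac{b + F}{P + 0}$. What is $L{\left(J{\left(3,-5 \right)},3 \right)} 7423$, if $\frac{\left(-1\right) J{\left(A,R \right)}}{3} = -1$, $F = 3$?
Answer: $\frac{14846}{7} \approx 2120.9$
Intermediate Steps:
$J{\left(A,R \right)} = 3$ ($J{\left(A,R \right)} = \left(-3\right) \left(-1\right) = 3$)
$L{\left(b,P \right)} = \frac{3 + b}{7 P}$ ($L{\left(b,P \right)} = \frac{\left(b + 3\right) \frac{1}{P + 0}}{7} = \frac{\left(3 + b\right) \frac{1}{P}}{7} = \frac{\frac{1}{P} \left(3 + b\right)}{7} = \frac{3 + b}{7 P}$)
$L{\left(J{\left(3,-5 \right)},3 \right)} 7423 = \frac{3 + 3}{7 \cdot 3} \cdot 7423 = \frac{1}{7} \cdot \frac{1}{3} \cdot 6 \cdot 7423 = \frac{2}{7} \cdot 7423 = \frac{14846}{7}$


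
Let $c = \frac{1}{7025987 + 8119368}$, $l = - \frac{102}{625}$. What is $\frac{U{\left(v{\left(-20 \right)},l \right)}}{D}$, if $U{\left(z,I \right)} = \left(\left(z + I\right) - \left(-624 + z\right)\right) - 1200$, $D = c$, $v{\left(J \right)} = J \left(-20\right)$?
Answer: $- \frac{1090774525242}{125} \approx -8.7262 \cdot 10^{9}$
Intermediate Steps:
$l = - \frac{102}{625}$ ($l = \left(-102\right) \frac{1}{625} = - \frac{102}{625} \approx -0.1632$)
$v{\left(J \right)} = - 20 J$
$c = \frac{1}{15145355} \approx 6.6027 \cdot 10^{-8}$
$D = \frac{1}{15145355} \approx 6.6027 \cdot 10^{-8}$
$U{\left(z,I \right)} = -576 + I$ ($U{\left(z,I \right)} = \left(\left(I + z\right) - \left(-624 + z\right)\right) - 1200 = \left(624 + I\right) - 1200 = -576 + I$)
$\frac{U{\left(v{\left(-20 \right)},l \right)}}{D} = \left(-576 - \frac{102}{625}\right) \frac{1}{\frac{1}{15145355}} = \left(- \frac{360102}{625}\right) 15145355 = - \frac{1090774525242}{125}$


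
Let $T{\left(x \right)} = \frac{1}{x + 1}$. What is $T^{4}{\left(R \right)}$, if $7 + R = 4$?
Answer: $\frac{1}{16} \approx 0.0625$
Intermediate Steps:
$R = -3$ ($R = -7 + 4 = -3$)
$T{\left(x \right)} = \frac{1}{1 + x}$
$T^{4}{\left(R \right)} = \left(\frac{1}{1 - 3}\right)^{4} = \left(\frac{1}{-2}\right)^{4} = \left(- \frac{1}{2}\right)^{4} = \frac{1}{16}$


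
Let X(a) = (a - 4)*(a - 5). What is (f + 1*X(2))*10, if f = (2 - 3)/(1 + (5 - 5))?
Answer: 50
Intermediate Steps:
X(a) = (-5 + a)*(-4 + a) (X(a) = (-4 + a)*(-5 + a) = (-5 + a)*(-4 + a))
f = -1 (f = -1/(1 + 0) = -1/1 = -1*1 = -1)
(f + 1*X(2))*10 = (-1 + 1*(20 + 2**2 - 9*2))*10 = (-1 + 1*(20 + 4 - 18))*10 = (-1 + 1*6)*10 = (-1 + 6)*10 = 5*10 = 50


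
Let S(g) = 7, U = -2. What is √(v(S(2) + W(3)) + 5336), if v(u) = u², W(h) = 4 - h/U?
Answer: 3*√2441/2 ≈ 74.110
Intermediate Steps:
W(h) = 4 + h/2 (W(h) = 4 - h/(-2) = 4 - h*(-1)/2 = 4 - (-1)*h/2 = 4 + h/2)
√(v(S(2) + W(3)) + 5336) = √((7 + (4 + (½)*3))² + 5336) = √((7 + (4 + 3/2))² + 5336) = √((7 + 11/2)² + 5336) = √((25/2)² + 5336) = √(625/4 + 5336) = √(21969/4) = 3*√2441/2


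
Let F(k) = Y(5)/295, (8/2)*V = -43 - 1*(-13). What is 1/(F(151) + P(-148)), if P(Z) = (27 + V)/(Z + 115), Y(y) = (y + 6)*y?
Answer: -1298/525 ≈ -2.4724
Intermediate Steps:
Y(y) = y*(6 + y) (Y(y) = (6 + y)*y = y*(6 + y))
V = -15/2 (V = (-43 - 1*(-13))/4 = (-43 + 13)/4 = (1/4)*(-30) = -15/2 ≈ -7.5000)
F(k) = 11/59 (F(k) = (5*(6 + 5))/295 = (5*11)*(1/295) = 55*(1/295) = 11/59)
P(Z) = 39/(2*(115 + Z)) (P(Z) = (27 - 15/2)/(Z + 115) = 39/(2*(115 + Z)))
1/(F(151) + P(-148)) = 1/(11/59 + 39/(2*(115 - 148))) = 1/(11/59 + (39/2)/(-33)) = 1/(11/59 + (39/2)*(-1/33)) = 1/(11/59 - 13/22) = 1/(-525/1298) = -1298/525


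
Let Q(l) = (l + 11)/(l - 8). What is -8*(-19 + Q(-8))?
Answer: 307/2 ≈ 153.50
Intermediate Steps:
Q(l) = (11 + l)/(-8 + l)
-8*(-19 + Q(-8)) = -8*(-19 + (11 - 8)/(-8 - 8)) = -8*(-19 + 3/(-16)) = -8*(-19 - 1/16*3) = -8*(-19 - 3/16) = -8*(-307/16) = 307/2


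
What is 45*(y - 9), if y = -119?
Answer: -5760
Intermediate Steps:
45*(y - 9) = 45*(-119 - 9) = 45*(-128) = -5760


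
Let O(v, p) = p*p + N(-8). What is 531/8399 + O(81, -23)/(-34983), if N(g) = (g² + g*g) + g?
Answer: 13125022/293822217 ≈ 0.044670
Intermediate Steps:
N(g) = g + 2*g² (N(g) = (g² + g²) + g = 2*g² + g = g + 2*g²)
O(v, p) = 120 + p² (O(v, p) = p*p - 8*(1 + 2*(-8)) = p² - 8*(1 - 16) = p² - 8*(-15) = p² + 120 = 120 + p²)
531/8399 + O(81, -23)/(-34983) = 531/8399 + (120 + (-23)²)/(-34983) = 531*(1/8399) + (120 + 529)*(-1/34983) = 531/8399 + 649*(-1/34983) = 531/8399 - 649/34983 = 13125022/293822217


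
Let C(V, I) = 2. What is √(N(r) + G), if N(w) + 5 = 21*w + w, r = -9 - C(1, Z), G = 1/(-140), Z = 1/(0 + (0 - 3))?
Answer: I*√1210335/70 ≈ 15.716*I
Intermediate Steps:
Z = -⅓ (Z = 1/(0 - 3) = 1/(-3) = -⅓ ≈ -0.33333)
G = -1/140 ≈ -0.0071429
r = -11 (r = -9 - 1*2 = -9 - 2 = -11)
N(w) = -5 + 22*w (N(w) = -5 + (21*w + w) = -5 + 22*w)
√(N(r) + G) = √((-5 + 22*(-11)) - 1/140) = √((-5 - 242) - 1/140) = √(-247 - 1/140) = √(-34581/140) = I*√1210335/70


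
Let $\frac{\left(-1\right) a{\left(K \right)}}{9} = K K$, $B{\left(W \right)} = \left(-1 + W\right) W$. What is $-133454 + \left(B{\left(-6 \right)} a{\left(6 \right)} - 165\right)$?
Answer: $-147227$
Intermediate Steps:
$B{\left(W \right)} = W \left(-1 + W\right)$
$a{\left(K \right)} = - 9 K^{2}$ ($a{\left(K \right)} = - 9 K K = - 9 K^{2}$)
$-133454 + \left(B{\left(-6 \right)} a{\left(6 \right)} - 165\right) = -133454 + \left(- 6 \left(-1 - 6\right) \left(- 9 \cdot 6^{2}\right) - 165\right) = -133454 + \left(\left(-6\right) \left(-7\right) \left(\left(-9\right) 36\right) - 165\right) = -133454 + \left(42 \left(-324\right) - 165\right) = -133454 - 13773 = -147227$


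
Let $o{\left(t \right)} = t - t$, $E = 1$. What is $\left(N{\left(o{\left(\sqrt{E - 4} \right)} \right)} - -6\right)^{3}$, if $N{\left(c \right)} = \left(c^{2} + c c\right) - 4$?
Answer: $8$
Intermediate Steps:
$o{\left(t \right)} = 0$
$N{\left(c \right)} = -4 + 2 c^{2}$ ($N{\left(c \right)} = \left(c^{2} + c^{2}\right) - 4 = 2 c^{2} - 4 = -4 + 2 c^{2}$)
$\left(N{\left(o{\left(\sqrt{E - 4} \right)} \right)} - -6\right)^{3} = \left(\left(-4 + 2 \cdot 0^{2}\right) - -6\right)^{3} = \left(\left(-4 + 2 \cdot 0\right) + 6\right)^{3} = \left(\left(-4 + 0\right) + 6\right)^{3} = \left(-4 + 6\right)^{3} = 2^{3} = 8$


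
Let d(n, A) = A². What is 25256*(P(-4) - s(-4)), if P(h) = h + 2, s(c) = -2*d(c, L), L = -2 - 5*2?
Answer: 7223216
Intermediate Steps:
L = -12 (L = -2 - 10 = -12)
s(c) = -288 (s(c) = -2*(-12)² = -2*144 = -288)
P(h) = 2 + h
25256*(P(-4) - s(-4)) = 25256*((2 - 4) - 1*(-288)) = 25256*(-2 + 288) = 25256*286 = 7223216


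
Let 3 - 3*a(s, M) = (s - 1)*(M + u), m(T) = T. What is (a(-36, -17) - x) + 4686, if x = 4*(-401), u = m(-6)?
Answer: 18022/3 ≈ 6007.3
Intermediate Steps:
u = -6
x = -1604
a(s, M) = 1 - (-1 + s)*(-6 + M)/3 (a(s, M) = 1 - (s - 1)*(M - 6)/3 = 1 - (-1 + s)*(-6 + M)/3)
(a(-36, -17) - x) + 4686 = ((-1 + 2*(-36) + (⅓)*(-17) - ⅓*(-17)*(-36)) - 1*(-1604)) + 4686 = ((-1 - 72 - 17/3 - 204) + 1604) + 4686 = (-848/3 + 1604) + 4686 = 3964/3 + 4686 = 18022/3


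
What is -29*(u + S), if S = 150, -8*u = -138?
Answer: -19401/4 ≈ -4850.3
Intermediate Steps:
u = 69/4 (u = -1/8*(-138) = 69/4 ≈ 17.250)
-29*(u + S) = -29*(69/4 + 150) = -29*669/4 = -19401/4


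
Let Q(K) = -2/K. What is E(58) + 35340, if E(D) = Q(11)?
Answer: 388738/11 ≈ 35340.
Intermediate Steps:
E(D) = -2/11
E(58) + 35340 = -2/11 + 35340 = 388738/11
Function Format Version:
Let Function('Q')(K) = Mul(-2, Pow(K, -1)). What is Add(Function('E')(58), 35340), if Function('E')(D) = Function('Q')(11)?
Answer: Rational(388738, 11) ≈ 35340.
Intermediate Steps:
Function('E')(D) = Rational(-2, 11) (Function('E')(D) = Mul(-2, Pow(11, -1)) = Mul(-2, Rational(1, 11)) = Rational(-2, 11))
Add(Function('E')(58), 35340) = Add(Rational(-2, 11), 35340) = Rational(388738, 11)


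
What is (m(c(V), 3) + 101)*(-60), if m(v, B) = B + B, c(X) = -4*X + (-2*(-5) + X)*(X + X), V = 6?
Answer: -6420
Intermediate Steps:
c(X) = -4*X + 2*X*(10 + X) (c(X) = -4*X + (10 + X)*(2*X) = -4*X + 2*X*(10 + X))
m(v, B) = 2*B
(m(c(V), 3) + 101)*(-60) = (2*3 + 101)*(-60) = (6 + 101)*(-60) = 107*(-60) = -6420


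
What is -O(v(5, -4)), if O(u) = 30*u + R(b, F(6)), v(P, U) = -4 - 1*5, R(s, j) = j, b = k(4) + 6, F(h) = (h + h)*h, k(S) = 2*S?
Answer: 198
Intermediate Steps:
F(h) = 2*h² (F(h) = (2*h)*h = 2*h²)
b = 14 (b = 2*4 + 6 = 8 + 6 = 14)
v(P, U) = -9 (v(P, U) = -4 - 5 = -9)
O(u) = 72 + 30*u (O(u) = 30*u + 2*6² = 30*u + 2*36 = 30*u + 72 = 72 + 30*u)
-O(v(5, -4)) = -(72 + 30*(-9)) = -(72 - 270) = -1*(-198) = 198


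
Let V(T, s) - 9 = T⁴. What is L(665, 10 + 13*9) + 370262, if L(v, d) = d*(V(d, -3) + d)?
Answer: 33038756941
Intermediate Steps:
V(T, s) = 9 + T⁴
L(v, d) = d*(9 + d + d⁴) (L(v, d) = d*((9 + d⁴) + d) = d*(9 + d + d⁴))
L(665, 10 + 13*9) + 370262 = (10 + 13*9)*(9 + (10 + 13*9) + (10 + 13*9)⁴) + 370262 = (10 + 117)*(9 + (10 + 117) + (10 + 117)⁴) + 370262 = 127*(9 + 127 + 127⁴) + 370262 = 127*(9 + 127 + 260144641) + 370262 = 127*260144777 + 370262 = 33038386679 + 370262 = 33038756941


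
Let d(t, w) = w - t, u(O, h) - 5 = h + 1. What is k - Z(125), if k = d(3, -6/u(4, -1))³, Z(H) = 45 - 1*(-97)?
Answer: -27011/125 ≈ -216.09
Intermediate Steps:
u(O, h) = 6 + h (u(O, h) = 5 + (h + 1) = 5 + (1 + h) = 6 + h)
Z(H) = 142 (Z(H) = 45 + 97 = 142)
k = -9261/125 (k = (-6/(6 - 1) - 1*3)³ = (-6/((1*5)*1) - 3)³ = (-6/(5*1) - 3)³ = (-6/5 - 3)³ = (-21/5)³ = -9261/125 ≈ -74.088)
k - Z(125) = -9261/125 - 1*142 = -9261/125 - 142 = -27011/125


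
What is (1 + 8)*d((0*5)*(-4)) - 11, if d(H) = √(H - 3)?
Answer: -11 + 9*I*√3 ≈ -11.0 + 15.588*I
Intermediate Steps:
d(H) = √(-3 + H)
(1 + 8)*d((0*5)*(-4)) - 11 = (1 + 8)*√(-3 + (0*5)*(-4)) - 11 = 9*√(-3 + 0*(-4)) - 11 = 9*√(-3 + 0) - 11 = 9*√(-3) - 11 = 9*(I*√3) - 11 = 9*I*√3 - 11 = -11 + 9*I*√3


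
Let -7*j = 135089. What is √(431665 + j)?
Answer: √20205962/7 ≈ 642.16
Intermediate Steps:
j = -135089/7 (j = -⅐*135089 = -135089/7 ≈ -19298.)
√(431665 + j) = √(431665 - 135089/7) = √(2886566/7) = √20205962/7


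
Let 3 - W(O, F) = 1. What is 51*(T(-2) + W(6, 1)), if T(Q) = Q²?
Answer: 306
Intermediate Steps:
W(O, F) = 2 (W(O, F) = 3 - 1*1 = 3 - 1 = 2)
51*(T(-2) + W(6, 1)) = 51*((-2)² + 2) = 51*(4 + 2) = 51*6 = 306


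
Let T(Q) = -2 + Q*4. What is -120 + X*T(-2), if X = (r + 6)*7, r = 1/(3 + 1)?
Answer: -1115/2 ≈ -557.50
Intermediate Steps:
T(Q) = -2 + 4*Q
r = ¼ (r = 1/4 = ¼ ≈ 0.25000)
X = 175/4 (X = (¼ + 6)*7 = (25/4)*7 = 175/4 ≈ 43.750)
-120 + X*T(-2) = -120 + 175*(-2 + 4*(-2))/4 = -120 + 175*(-2 - 8)/4 = -120 + (175/4)*(-10) = -120 - 875/2 = -1115/2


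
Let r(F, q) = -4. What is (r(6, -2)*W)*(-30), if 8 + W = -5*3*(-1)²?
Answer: -2760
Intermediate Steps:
W = -23 (W = -8 - 5*3*(-1)² = -8 - 15*1 = -8 - 15 = -23)
(r(6, -2)*W)*(-30) = -4*(-23)*(-30) = 92*(-30) = -2760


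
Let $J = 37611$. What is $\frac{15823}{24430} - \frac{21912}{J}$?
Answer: $\frac{2848033}{43754130} \approx 0.065092$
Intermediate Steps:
$\frac{15823}{24430} - \frac{21912}{J} = \frac{15823}{24430} - \frac{21912}{37611} = 15823 \cdot \frac{1}{24430} - \frac{7304}{12537} = \frac{15823}{24430} - \frac{7304}{12537} = \frac{2848033}{43754130}$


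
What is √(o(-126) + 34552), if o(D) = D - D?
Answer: 2*√8638 ≈ 185.88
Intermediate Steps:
o(D) = 0
√(o(-126) + 34552) = √(0 + 34552) = √34552 = 2*√8638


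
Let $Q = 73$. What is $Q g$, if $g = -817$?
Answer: $-59641$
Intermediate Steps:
$Q g = 73 \left(-817\right) = -59641$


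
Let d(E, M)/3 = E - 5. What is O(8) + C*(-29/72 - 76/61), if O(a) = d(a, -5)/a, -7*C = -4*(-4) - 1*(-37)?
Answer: 52295/3843 ≈ 13.608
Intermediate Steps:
C = -53/7 (C = -(-4*(-4) - 1*(-37))/7 = -(16 + 37)/7 = -1/7*53 = -53/7 ≈ -7.5714)
d(E, M) = -15 + 3*E (d(E, M) = 3*(E - 5) = 3*(-5 + E) = -15 + 3*E)
O(a) = (-15 + 3*a)/a
O(8) + C*(-29/72 - 76/61) = (3 - 15/8) - 53*(-29/72 - 76/61)/7 = 9/8 - 53/7*(-7241/4392) = 9/8 + 383773/30744 = 52295/3843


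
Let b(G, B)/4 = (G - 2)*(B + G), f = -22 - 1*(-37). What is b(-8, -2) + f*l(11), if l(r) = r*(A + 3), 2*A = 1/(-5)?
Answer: 1757/2 ≈ 878.50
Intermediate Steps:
A = -⅒ (A = (½)/(-5) = (½)*(-⅕) = -⅒ ≈ -0.10000)
f = 15 (f = -22 + 37 = 15)
l(r) = 29*r/10 (l(r) = r*(-⅒ + 3) = r*(29/10) = 29*r/10)
b(G, B) = 4*(-2 + G)*(B + G) (b(G, B) = 4*((G - 2)*(B + G)) = 4*((-2 + G)*(B + G)) = 4*(-2 + G)*(B + G))
b(-8, -2) + f*l(11) = (-8*(-2) - 8*(-8) + 4*(-8)² + 4*(-2)*(-8)) + 15*((29/10)*11) = (16 + 64 + 4*64 + 64) + 15*(319/10) = (16 + 64 + 256 + 64) + 957/2 = 400 + 957/2 = 1757/2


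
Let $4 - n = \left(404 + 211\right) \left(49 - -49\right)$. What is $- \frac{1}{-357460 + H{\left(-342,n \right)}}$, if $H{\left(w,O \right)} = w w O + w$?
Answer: $\frac{1}{7049310226} \approx 1.4186 \cdot 10^{-10}$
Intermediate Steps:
$n = -60266$ ($n = 4 - \left(404 + 211\right) \left(49 - -49\right) = 4 - 615 \left(49 + 49\right) = 4 - 615 \cdot 98 = 4 - 60270 = -60266$)
$H{\left(w,O \right)} = w + O w^{2}$ ($H{\left(w,O \right)} = w^{2} O + w = O w^{2} + w = w + O w^{2}$)
$- \frac{1}{-357460 + H{\left(-342,n \right)}} = - \frac{1}{-357460 - 342 \left(1 - -20610972\right)} = - \frac{1}{-357460 - 342 \left(1 + 20610972\right)} = - \frac{1}{-357460 - 7048952766} = - \frac{1}{-7049310226} = \left(-1\right) \left(- \frac{1}{7049310226}\right) = \frac{1}{7049310226}$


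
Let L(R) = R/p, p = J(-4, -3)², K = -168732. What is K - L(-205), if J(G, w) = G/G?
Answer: -168527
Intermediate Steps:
J(G, w) = 1
p = 1 (p = 1² = 1)
L(R) = R (L(R) = R/1 = R*1 = R)
K - L(-205) = -168732 - 1*(-205) = -168732 + 205 = -168527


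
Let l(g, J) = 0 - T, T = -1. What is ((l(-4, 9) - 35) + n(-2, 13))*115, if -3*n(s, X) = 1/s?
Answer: -23345/6 ≈ -3890.8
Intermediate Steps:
n(s, X) = -1/(3*s)
l(g, J) = 1 (l(g, J) = 0 - 1*(-1) = 0 + 1 = 1)
((l(-4, 9) - 35) + n(-2, 13))*115 = ((1 - 35) - ⅓/(-2))*115 = (-34 - ⅓*(-½))*115 = (-34 + ⅙)*115 = -203/6*115 = -23345/6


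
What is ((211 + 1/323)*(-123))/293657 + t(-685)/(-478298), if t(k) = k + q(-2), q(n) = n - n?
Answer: -3944571313181/45367144518878 ≈ -0.086948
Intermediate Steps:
q(n) = 0
t(k) = k (t(k) = k + 0 = k)
((211 + 1/323)*(-123))/293657 + t(-685)/(-478298) = ((211 + 1/323)*(-123))/293657 - 685/(-478298) = ((211 + 1/323)*(-123))*(1/293657) - 685*(-1/478298) = ((68154/323)*(-123))*(1/293657) + 685/478298 = -8382942/323*1/293657 + 685/478298 = -8382942/94851211 + 685/478298 = -3944571313181/45367144518878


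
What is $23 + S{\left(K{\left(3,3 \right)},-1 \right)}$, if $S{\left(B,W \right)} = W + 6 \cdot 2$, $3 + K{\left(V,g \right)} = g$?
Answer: $34$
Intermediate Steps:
$K{\left(V,g \right)} = -3 + g$
$S{\left(B,W \right)} = 12 + W$ ($S{\left(B,W \right)} = W + 12 = 12 + W$)
$23 + S{\left(K{\left(3,3 \right)},-1 \right)} = 23 + \left(12 - 1\right) = 23 + 11 = 34$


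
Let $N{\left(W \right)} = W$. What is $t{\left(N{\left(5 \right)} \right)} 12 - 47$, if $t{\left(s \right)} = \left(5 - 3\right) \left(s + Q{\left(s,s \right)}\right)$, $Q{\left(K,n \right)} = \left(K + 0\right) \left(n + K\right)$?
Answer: $1273$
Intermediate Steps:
$Q{\left(K,n \right)} = K \left(K + n\right)$
$t{\left(s \right)} = 2 s + 4 s^{2}$ ($t{\left(s \right)} = \left(5 - 3\right) \left(s + s \left(s + s\right)\right) = 2 \left(s + s 2 s\right) = 2 \left(s + 2 s^{2}\right) = 2 s + 4 s^{2}$)
$t{\left(N{\left(5 \right)} \right)} 12 - 47 = 2 \cdot 5 \left(1 + 2 \cdot 5\right) 12 - 47 = 2 \cdot 5 \left(1 + 10\right) 12 - 47 = 2 \cdot 5 \cdot 11 \cdot 12 - 47 = 110 \cdot 12 - 47 = 1320 - 47 = 1273$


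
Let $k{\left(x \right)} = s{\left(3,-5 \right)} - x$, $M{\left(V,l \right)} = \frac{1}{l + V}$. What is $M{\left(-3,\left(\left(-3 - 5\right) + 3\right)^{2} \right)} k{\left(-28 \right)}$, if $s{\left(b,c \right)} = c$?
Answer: $\frac{23}{22} \approx 1.0455$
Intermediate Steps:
$M{\left(V,l \right)} = \frac{1}{V + l}$
$k{\left(x \right)} = -5 - x$
$M{\left(-3,\left(\left(-3 - 5\right) + 3\right)^{2} \right)} k{\left(-28 \right)} = \frac{-5 - -28}{-3 + \left(\left(-3 - 5\right) + 3\right)^{2}} = \frac{-5 + 28}{-3 + \left(\left(-3 - 5\right) + 3\right)^{2}} = \frac{1}{-3 + \left(-8 + 3\right)^{2}} \cdot 23 = \frac{1}{-3 + \left(-5\right)^{2}} \cdot 23 = \frac{1}{-3 + 25} \cdot 23 = \frac{1}{22} \cdot 23 = \frac{23}{22}$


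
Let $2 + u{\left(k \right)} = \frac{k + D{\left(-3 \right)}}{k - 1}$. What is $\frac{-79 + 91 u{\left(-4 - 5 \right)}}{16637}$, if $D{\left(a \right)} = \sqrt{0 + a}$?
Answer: $- \frac{1791}{166370} - \frac{91 i \sqrt{3}}{166370} \approx -0.010765 - 0.00094739 i$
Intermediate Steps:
$D{\left(a \right)} = \sqrt{a}$
$u{\left(k \right)} = -2 + \frac{k + i \sqrt{3}}{-1 + k}$ ($u{\left(k \right)} = -2 + \frac{k + \sqrt{-3}}{k - 1} = -2 + \frac{k + i \sqrt{3}}{-1 + k}$)
$\frac{-79 + 91 u{\left(-4 - 5 \right)}}{16637} = \frac{-79 + 91 \frac{2 - \left(-4 - 5\right) + i \sqrt{3}}{-1 - 9}}{16637} = \left(-79 + 91 \frac{2 - -9 + i \sqrt{3}}{-1 - 9}\right) \frac{1}{16637} = \left(-79 + 91 \frac{2 + 9 + i \sqrt{3}}{-10}\right) \frac{1}{16637} = \left(-79 + 91 \left(- \frac{11 + i \sqrt{3}}{10}\right)\right) \frac{1}{16637} = \left(-79 + 91 \left(- \frac{11}{10} - \frac{i \sqrt{3}}{10}\right)\right) \frac{1}{16637} = \left(-79 - \left(\frac{1001}{10} + \frac{91 i \sqrt{3}}{10}\right)\right) \frac{1}{16637} = \left(- \frac{1791}{10} - \frac{91 i \sqrt{3}}{10}\right) \frac{1}{16637} = - \frac{1791}{166370} - \frac{91 i \sqrt{3}}{166370}$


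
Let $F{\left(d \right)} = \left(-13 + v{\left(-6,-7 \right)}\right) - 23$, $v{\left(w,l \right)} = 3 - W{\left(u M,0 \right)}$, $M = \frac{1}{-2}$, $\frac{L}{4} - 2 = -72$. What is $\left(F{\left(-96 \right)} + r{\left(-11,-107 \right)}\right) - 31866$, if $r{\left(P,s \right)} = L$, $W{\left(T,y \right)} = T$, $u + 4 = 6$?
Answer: $-32178$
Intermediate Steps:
$u = 2$ ($u = -4 + 6 = 2$)
$L = -280$ ($L = 8 + 4 \left(-72\right) = 8 - 288 = -280$)
$M = - \frac{1}{2} \approx -0.5$
$v{\left(w,l \right)} = 4$ ($v{\left(w,l \right)} = 3 - 2 \left(- \frac{1}{2}\right) = 3 - -1 = 3 + 1 = 4$)
$r{\left(P,s \right)} = -280$
$F{\left(d \right)} = -32$ ($F{\left(d \right)} = \left(-13 + 4\right) - 23 = -9 - 23 = -32$)
$\left(F{\left(-96 \right)} + r{\left(-11,-107 \right)}\right) - 31866 = \left(-32 - 280\right) - 31866 = -312 - 31866 = -32178$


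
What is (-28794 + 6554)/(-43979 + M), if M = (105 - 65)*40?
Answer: 22240/42379 ≈ 0.52479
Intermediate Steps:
M = 1600 (M = 40*40 = 1600)
(-28794 + 6554)/(-43979 + M) = (-28794 + 6554)/(-43979 + 1600) = -22240/(-42379) = -22240*(-1/42379) = 22240/42379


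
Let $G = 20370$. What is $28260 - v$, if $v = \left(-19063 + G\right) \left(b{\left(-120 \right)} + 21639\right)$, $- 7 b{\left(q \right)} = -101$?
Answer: $- \frac{197909398}{7} \approx -2.8273 \cdot 10^{7}$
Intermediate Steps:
$b{\left(q \right)} = \frac{101}{7}$ ($b{\left(q \right)} = \left(- \frac{1}{7}\right) \left(-101\right) = \frac{101}{7}$)
$v = \frac{198107218}{7}$ ($v = \left(-19063 + 20370\right) \left(\frac{101}{7} + 21639\right) = 1307 \cdot \frac{151574}{7} = \frac{198107218}{7} \approx 2.8301 \cdot 10^{7}$)
$28260 - v = 28260 - \frac{198107218}{7} = - \frac{197909398}{7}$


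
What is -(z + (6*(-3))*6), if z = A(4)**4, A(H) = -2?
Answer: 92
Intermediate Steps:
z = 16 (z = (-2)**4 = 16)
-(z + (6*(-3))*6) = -(16 + (6*(-3))*6) = -(16 - 18*6) = -(16 - 108) = -1*(-92) = 92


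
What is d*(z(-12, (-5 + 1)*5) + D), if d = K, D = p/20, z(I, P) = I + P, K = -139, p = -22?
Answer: 46009/10 ≈ 4600.9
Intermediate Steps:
D = -11/10 (D = -22/20 = -22*1/20 = -11/10 ≈ -1.1000)
d = -139
d*(z(-12, (-5 + 1)*5) + D) = -139*((-12 + (-5 + 1)*5) - 11/10) = -139*((-12 - 4*5) - 11/10) = -139*((-12 - 20) - 11/10) = -139*(-32 - 11/10) = -139*(-331/10) = 46009/10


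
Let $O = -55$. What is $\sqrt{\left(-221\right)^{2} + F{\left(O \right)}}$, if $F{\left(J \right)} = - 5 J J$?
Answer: $2 \sqrt{8429} \approx 183.62$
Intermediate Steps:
$F{\left(J \right)} = - 5 J^{2}$
$\sqrt{\left(-221\right)^{2} + F{\left(O \right)}} = \sqrt{\left(-221\right)^{2} - 5 \left(-55\right)^{2}} = \sqrt{48841 - 15125} = \sqrt{33716} = 2 \sqrt{8429}$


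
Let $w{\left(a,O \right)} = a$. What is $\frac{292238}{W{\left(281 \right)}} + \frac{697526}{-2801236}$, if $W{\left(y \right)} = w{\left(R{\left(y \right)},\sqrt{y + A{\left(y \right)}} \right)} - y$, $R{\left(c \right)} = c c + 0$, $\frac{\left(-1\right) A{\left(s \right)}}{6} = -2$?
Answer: $\frac{95468282561}{27550156060} \approx 3.4653$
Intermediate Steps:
$A{\left(s \right)} = 12$ ($A{\left(s \right)} = \left(-6\right) \left(-2\right) = 12$)
$R{\left(c \right)} = c^{2}$ ($R{\left(c \right)} = c^{2} + 0 = c^{2}$)
$W{\left(y \right)} = y^{2} - y$
$\frac{292238}{W{\left(281 \right)}} + \frac{697526}{-2801236} = \frac{292238}{281 \left(-1 + 281\right)} + \frac{697526}{-2801236} = \frac{292238}{281 \cdot 280} + 697526 \left(- \frac{1}{2801236}\right) = \frac{292238}{78680} - \frac{348763}{1400618} = 292238 \cdot \frac{1}{78680} - \frac{348763}{1400618} = \frac{146119}{39340} - \frac{348763}{1400618} = \frac{95468282561}{27550156060}$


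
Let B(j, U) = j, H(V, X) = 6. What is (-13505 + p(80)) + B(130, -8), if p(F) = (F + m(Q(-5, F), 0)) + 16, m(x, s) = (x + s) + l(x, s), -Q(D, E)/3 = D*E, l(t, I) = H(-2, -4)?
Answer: -12073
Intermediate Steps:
l(t, I) = 6
Q(D, E) = -3*D*E
m(x, s) = 6 + s + x (m(x, s) = (x + s) + 6 = (s + x) + 6 = 6 + s + x)
p(F) = 22 + 16*F (p(F) = (F + (6 + 0 - 3*(-5)*F)) + 16 = (F + (6 + 0 + 15*F)) + 16 = (F + (6 + 15*F)) + 16 = (6 + 16*F) + 16 = 22 + 16*F)
(-13505 + p(80)) + B(130, -8) = (-13505 + (22 + 16*80)) + 130 = (-13505 + (22 + 1280)) + 130 = (-13505 + 1302) + 130 = -12203 + 130 = -12073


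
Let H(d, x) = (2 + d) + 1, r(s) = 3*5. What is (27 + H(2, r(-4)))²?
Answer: 1024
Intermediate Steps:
r(s) = 15
H(d, x) = 3 + d
(27 + H(2, r(-4)))² = (27 + (3 + 2))² = (27 + 5)² = 32² = 1024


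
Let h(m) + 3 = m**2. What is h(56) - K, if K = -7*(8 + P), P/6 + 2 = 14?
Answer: 3693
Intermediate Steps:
P = 72 (P = -12 + 6*14 = -12 + 84 = 72)
h(m) = -3 + m**2
K = -560 (K = -7*(8 + 72) = -7*80 = -560)
h(56) - K = (-3 + 56**2) - 1*(-560) = (-3 + 3136) + 560 = 3133 + 560 = 3693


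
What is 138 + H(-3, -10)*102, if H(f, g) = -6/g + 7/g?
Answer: 639/5 ≈ 127.80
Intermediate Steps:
H(f, g) = 1/g
138 + H(-3, -10)*102 = 138 + 102/(-10) = 138 - ⅒*102 = 138 - 51/5 = 639/5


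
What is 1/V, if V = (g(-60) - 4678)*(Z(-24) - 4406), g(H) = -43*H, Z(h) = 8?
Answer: 1/9227004 ≈ 1.0838e-7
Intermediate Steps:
V = 9227004 (V = (-43*(-60) - 4678)*(8 - 4406) = (2580 - 4678)*(-4398) = -2098*(-4398) = 9227004)
1/V = 1/9227004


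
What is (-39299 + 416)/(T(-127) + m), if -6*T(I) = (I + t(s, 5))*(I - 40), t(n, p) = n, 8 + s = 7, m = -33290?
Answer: 116649/110558 ≈ 1.0551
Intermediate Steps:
s = -1 (s = -8 + 7 = -1)
T(I) = -(-1 + I)*(-40 + I)/6 (T(I) = -(I - 1)*(I - 40)/6 = -(-1 + I)*(-40 + I)/6)
(-39299 + 416)/(T(-127) + m) = (-39299 + 416)/((-20/3 - ⅙*(-127)² + (41/6)*(-127)) - 33290) = -38883/((-20/3 - ⅙*16129 - 5207/6) - 33290) = -38883/((-20/3 - 16129/6 - 5207/6) - 33290) = -38883/(-10688/3 - 33290) = -38883/(-110558/3) = -38883*(-3/110558) = 116649/110558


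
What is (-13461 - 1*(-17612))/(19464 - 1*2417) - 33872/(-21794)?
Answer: 333941439/185761159 ≈ 1.7977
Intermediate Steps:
(-13461 - 1*(-17612))/(19464 - 1*2417) - 33872/(-21794) = (-13461 + 17612)/(19464 - 2417) - 33872*(-1/21794) = 4151/17047 + 16936/10897 = 333941439/185761159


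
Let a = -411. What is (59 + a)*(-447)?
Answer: 157344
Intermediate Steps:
(59 + a)*(-447) = (59 - 411)*(-447) = -352*(-447) = 157344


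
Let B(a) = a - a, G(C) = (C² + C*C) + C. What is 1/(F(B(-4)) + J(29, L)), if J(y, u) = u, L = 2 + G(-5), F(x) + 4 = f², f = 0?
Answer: 1/43 ≈ 0.023256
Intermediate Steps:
G(C) = C + 2*C² (G(C) = (C² + C²) + C = 2*C² + C = C + 2*C²)
B(a) = 0
F(x) = -4 (F(x) = -4 + 0² = -4 + 0 = -4)
L = 47 (L = 2 - 5*(1 + 2*(-5)) = 2 - 5*(1 - 10) = 2 - 5*(-9) = 2 + 45 = 47)
1/(F(B(-4)) + J(29, L)) = 1/(-4 + 47) = 1/43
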